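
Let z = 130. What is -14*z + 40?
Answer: -1780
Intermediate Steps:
-14*z + 40 = -14*130 + 40 = -1820 + 40 = -1780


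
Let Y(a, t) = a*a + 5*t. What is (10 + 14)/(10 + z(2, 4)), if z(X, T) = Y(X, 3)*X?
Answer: ½ ≈ 0.50000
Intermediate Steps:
Y(a, t) = a² + 5*t
z(X, T) = X*(15 + X²) (z(X, T) = (X² + 5*3)*X = (X² + 15)*X = (15 + X²)*X = X*(15 + X²))
(10 + 14)/(10 + z(2, 4)) = (10 + 14)/(10 + 2*(15 + 2²)) = 24/(10 + 2*(15 + 4)) = 24/(10 + 2*19) = 24/(10 + 38) = 24/48 = 24*(1/48) = ½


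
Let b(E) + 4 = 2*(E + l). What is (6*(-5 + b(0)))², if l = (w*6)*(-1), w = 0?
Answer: 2916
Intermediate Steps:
l = 0 (l = (0*6)*(-1) = 0*(-1) = 0)
b(E) = -4 + 2*E (b(E) = -4 + 2*(E + 0) = -4 + 2*E)
(6*(-5 + b(0)))² = (6*(-5 + (-4 + 2*0)))² = (6*(-5 + (-4 + 0)))² = (6*(-5 - 4))² = (6*(-9))² = (-54)² = 2916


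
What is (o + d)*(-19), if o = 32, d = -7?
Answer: -475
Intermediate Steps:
(o + d)*(-19) = (32 - 7)*(-19) = 25*(-19) = -475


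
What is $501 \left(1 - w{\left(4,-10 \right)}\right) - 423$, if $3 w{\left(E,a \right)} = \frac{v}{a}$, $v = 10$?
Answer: $245$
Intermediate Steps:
$w{\left(E,a \right)} = \frac{10}{3 a}$ ($w{\left(E,a \right)} = \frac{10 \frac{1}{a}}{3} = \frac{10}{3 a}$)
$501 \left(1 - w{\left(4,-10 \right)}\right) - 423 = 501 \left(1 - \frac{10}{3 \left(-10\right)}\right) - 423 = 501 \left(1 - \frac{10}{3} \left(- \frac{1}{10}\right)\right) - 423 = 501 \left(1 - - \frac{1}{3}\right) - 423 = 501 \left(1 + \frac{1}{3}\right) - 423 = 501 \cdot \frac{4}{3} - 423 = 668 - 423 = 245$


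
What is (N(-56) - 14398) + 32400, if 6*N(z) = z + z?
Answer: 53950/3 ≈ 17983.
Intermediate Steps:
N(z) = z/3 (N(z) = (z + z)/6 = (2*z)/6 = z/3)
(N(-56) - 14398) + 32400 = ((⅓)*(-56) - 14398) + 32400 = (-56/3 - 14398) + 32400 = -43250/3 + 32400 = 53950/3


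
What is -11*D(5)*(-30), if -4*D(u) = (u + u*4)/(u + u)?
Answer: -825/4 ≈ -206.25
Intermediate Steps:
D(u) = -5/8 (D(u) = -(u + u*4)/(4*(u + u)) = -(u + 4*u)/(4*(2*u)) = -5*u*1/(2*u)/4 = -¼*5/2 = -5/8)
-11*D(5)*(-30) = -11*(-5/8)*(-30) = (55/8)*(-30) = -825/4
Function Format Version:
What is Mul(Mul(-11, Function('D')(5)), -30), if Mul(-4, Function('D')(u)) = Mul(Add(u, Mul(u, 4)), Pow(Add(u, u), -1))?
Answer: Rational(-825, 4) ≈ -206.25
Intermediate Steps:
Function('D')(u) = Rational(-5, 8) (Function('D')(u) = Mul(Rational(-1, 4), Mul(Add(u, Mul(u, 4)), Pow(Add(u, u), -1))) = Mul(Rational(-1, 4), Mul(Add(u, Mul(4, u)), Pow(Mul(2, u), -1))) = Mul(Rational(-1, 4), Mul(Mul(5, u), Mul(Rational(1, 2), Pow(u, -1)))) = Mul(Rational(-1, 4), Rational(5, 2)) = Rational(-5, 8))
Mul(Mul(-11, Function('D')(5)), -30) = Mul(Mul(-11, Rational(-5, 8)), -30) = Mul(Rational(55, 8), -30) = Rational(-825, 4)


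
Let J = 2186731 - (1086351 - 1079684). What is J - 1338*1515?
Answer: 152994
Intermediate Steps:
J = 2180064 (J = 2186731 - 1*6667 = 2186731 - 6667 = 2180064)
J - 1338*1515 = 2180064 - 1338*1515 = 2180064 - 2027070 = 152994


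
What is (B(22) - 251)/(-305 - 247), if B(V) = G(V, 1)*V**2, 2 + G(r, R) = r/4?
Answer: -481/184 ≈ -2.6141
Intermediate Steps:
G(r, R) = -2 + r/4
B(V) = V**2*(-2 + V/4) (B(V) = (-2 + V/4)*V**2 = V**2*(-2 + V/4))
(B(22) - 251)/(-305 - 247) = ((1/4)*22**2*(-8 + 22) - 251)/(-305 - 247) = ((1/4)*484*14 - 251)/(-552) = (1694 - 251)*(-1/552) = 1443*(-1/552) = -481/184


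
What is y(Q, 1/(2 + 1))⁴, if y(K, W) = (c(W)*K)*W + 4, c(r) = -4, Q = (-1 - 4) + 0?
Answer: 1048576/81 ≈ 12945.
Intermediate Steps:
Q = -5 (Q = -5 + 0 = -5)
y(K, W) = 4 - 4*K*W (y(K, W) = (-4*K)*W + 4 = -4*K*W + 4 = 4 - 4*K*W)
y(Q, 1/(2 + 1))⁴ = (4 - 4*(-5)/(2 + 1))⁴ = (4 - 4*(-5)/3)⁴ = (4 - 4*(-5)*⅓)⁴ = (4 + 20/3)⁴ = (32/3)⁴ = 1048576/81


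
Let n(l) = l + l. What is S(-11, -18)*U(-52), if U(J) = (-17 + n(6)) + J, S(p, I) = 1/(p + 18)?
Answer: -57/7 ≈ -8.1429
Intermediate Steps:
n(l) = 2*l
S(p, I) = 1/(18 + p)
U(J) = -5 + J (U(J) = (-17 + 2*6) + J = (-17 + 12) + J = -5 + J)
S(-11, -18)*U(-52) = (-5 - 52)/(18 - 11) = -57/7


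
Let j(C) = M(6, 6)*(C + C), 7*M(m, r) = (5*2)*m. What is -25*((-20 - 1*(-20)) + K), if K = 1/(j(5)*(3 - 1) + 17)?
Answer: -175/1319 ≈ -0.13268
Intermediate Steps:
M(m, r) = 10*m/7 (M(m, r) = ((5*2)*m)/7 = (10*m)/7 = 10*m/7)
j(C) = 120*C/7 (j(C) = ((10/7)*6)*(C + C) = 60*(2*C)/7 = 120*C/7)
K = 7/1319 (K = 1/(((120/7)*5)*(3 - 1) + 17) = 1/((600/7)*2 + 17) = 1/(1200/7 + 17) = 1/(1319/7) = 7/1319 ≈ 0.0053070)
-25*((-20 - 1*(-20)) + K) = -25*((-20 - 1*(-20)) + 7/1319) = -25*((-20 + 20) + 7/1319) = -25*(0 + 7/1319) = -25*7/1319 = -175/1319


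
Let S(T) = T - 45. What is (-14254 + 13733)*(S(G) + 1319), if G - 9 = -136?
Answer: -597587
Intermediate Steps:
G = -127 (G = 9 - 136 = -127)
S(T) = -45 + T
(-14254 + 13733)*(S(G) + 1319) = (-14254 + 13733)*((-45 - 127) + 1319) = -521*(-172 + 1319) = -521*1147 = -597587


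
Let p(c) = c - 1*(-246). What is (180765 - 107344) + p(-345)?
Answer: 73322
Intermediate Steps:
p(c) = 246 + c (p(c) = c + 246 = 246 + c)
(180765 - 107344) + p(-345) = (180765 - 107344) + (246 - 345) = 73421 - 99 = 73322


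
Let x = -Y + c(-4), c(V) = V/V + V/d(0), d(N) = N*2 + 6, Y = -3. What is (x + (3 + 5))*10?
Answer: 340/3 ≈ 113.33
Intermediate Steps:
d(N) = 6 + 2*N (d(N) = 2*N + 6 = 6 + 2*N)
c(V) = 1 + V/6 (c(V) = V/V + V/(6 + 2*0) = 1 + V/(6 + 0) = 1 + V/6)
x = 10/3 (x = -1*(-3) + (1 + (1/6)*(-4)) = 3 + (1 - 2/3) = 3 + 1/3 = 10/3 ≈ 3.3333)
(x + (3 + 5))*10 = (10/3 + (3 + 5))*10 = (10/3 + 8)*10 = (34/3)*10 = 340/3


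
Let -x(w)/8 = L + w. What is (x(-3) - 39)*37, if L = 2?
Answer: -1147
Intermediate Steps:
x(w) = -16 - 8*w (x(w) = -8*(2 + w) = -16 - 8*w)
(x(-3) - 39)*37 = ((-16 - 8*(-3)) - 39)*37 = ((-16 + 24) - 39)*37 = (8 - 39)*37 = -31*37 = -1147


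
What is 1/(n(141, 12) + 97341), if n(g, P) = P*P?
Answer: 1/97485 ≈ 1.0258e-5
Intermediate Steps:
n(g, P) = P²
1/(n(141, 12) + 97341) = 1/(12² + 97341) = 1/(144 + 97341) = 1/97485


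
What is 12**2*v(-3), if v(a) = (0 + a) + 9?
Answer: 864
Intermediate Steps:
v(a) = 9 + a (v(a) = a + 9 = 9 + a)
12**2*v(-3) = 12**2*(9 - 3) = 144*6 = 864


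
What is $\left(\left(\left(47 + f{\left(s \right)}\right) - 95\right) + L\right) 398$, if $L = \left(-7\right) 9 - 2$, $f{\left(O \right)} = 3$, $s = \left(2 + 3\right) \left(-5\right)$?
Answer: $-43780$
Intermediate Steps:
$s = -25$ ($s = 5 \left(-5\right) = -25$)
$L = -65$ ($L = -63 - 2 = -65$)
$\left(\left(\left(47 + f{\left(s \right)}\right) - 95\right) + L\right) 398 = \left(\left(\left(47 + 3\right) - 95\right) - 65\right) 398 = \left(\left(50 - 95\right) - 65\right) 398 = \left(-45 - 65\right) 398 = \left(-110\right) 398 = -43780$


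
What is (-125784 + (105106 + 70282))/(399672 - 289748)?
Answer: 12401/27481 ≈ 0.45126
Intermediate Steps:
(-125784 + (105106 + 70282))/(399672 - 289748) = (-125784 + 175388)/109924 = 49604*(1/109924) = 12401/27481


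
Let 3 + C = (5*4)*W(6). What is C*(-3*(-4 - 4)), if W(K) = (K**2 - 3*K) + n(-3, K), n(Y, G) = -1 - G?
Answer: 5208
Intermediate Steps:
W(K) = -1 + K**2 - 4*K (W(K) = (K**2 - 3*K) + (-1 - K) = -1 + K**2 - 4*K)
C = 217 (C = -3 + (5*4)*(-1 + 6**2 - 4*6) = -3 + 20*(-1 + 36 - 24) = -3 + 20*11 = -3 + 220 = 217)
C*(-3*(-4 - 4)) = 217*(-3*(-4 - 4)) = 217*(-3*(-8)) = 217*24 = 5208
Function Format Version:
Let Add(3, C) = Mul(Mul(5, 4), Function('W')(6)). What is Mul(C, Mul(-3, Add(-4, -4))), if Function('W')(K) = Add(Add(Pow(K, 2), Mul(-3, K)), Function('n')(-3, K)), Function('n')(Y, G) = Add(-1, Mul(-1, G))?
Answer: 5208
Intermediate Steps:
Function('W')(K) = Add(-1, Pow(K, 2), Mul(-4, K)) (Function('W')(K) = Add(Add(Pow(K, 2), Mul(-3, K)), Add(-1, Mul(-1, K))) = Add(-1, Pow(K, 2), Mul(-4, K)))
C = 217 (C = Add(-3, Mul(Mul(5, 4), Add(-1, Pow(6, 2), Mul(-4, 6)))) = Add(-3, Mul(20, Add(-1, 36, -24))) = Add(-3, Mul(20, 11)) = Add(-3, 220) = 217)
Mul(C, Mul(-3, Add(-4, -4))) = Mul(217, Mul(-3, Add(-4, -4))) = Mul(217, Mul(-3, -8)) = Mul(217, 24) = 5208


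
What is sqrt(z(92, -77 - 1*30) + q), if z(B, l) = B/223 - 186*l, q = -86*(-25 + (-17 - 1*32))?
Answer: sqrt(1306202430)/223 ≈ 162.07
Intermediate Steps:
q = 6364 (q = -86*(-25 + (-17 - 32)) = -86*(-25 - 49) = -86*(-74) = 6364)
z(B, l) = -186*l + B/223 (z(B, l) = B/223 - 186*l = -186*l + B/223)
sqrt(z(92, -77 - 1*30) + q) = sqrt((-186*(-77 - 1*30) + (1/223)*92) + 6364) = sqrt((-186*(-77 - 30) + 92/223) + 6364) = sqrt((-186*(-107) + 92/223) + 6364) = sqrt((19902 + 92/223) + 6364) = sqrt(4438238/223 + 6364) = sqrt(5857410/223) = sqrt(1306202430)/223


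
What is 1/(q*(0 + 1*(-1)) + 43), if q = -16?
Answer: 1/59 ≈ 0.016949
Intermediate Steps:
1/(q*(0 + 1*(-1)) + 43) = 1/(-16*(0 + 1*(-1)) + 43) = 1/(-16*(0 - 1) + 43) = 1/(-16*(-1) + 43) = 1/(16 + 43) = 1/59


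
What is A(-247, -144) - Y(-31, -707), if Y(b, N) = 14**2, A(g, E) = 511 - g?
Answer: 562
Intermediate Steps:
Y(b, N) = 196
A(-247, -144) - Y(-31, -707) = (511 - 1*(-247)) - 1*196 = (511 + 247) - 196 = 758 - 196 = 562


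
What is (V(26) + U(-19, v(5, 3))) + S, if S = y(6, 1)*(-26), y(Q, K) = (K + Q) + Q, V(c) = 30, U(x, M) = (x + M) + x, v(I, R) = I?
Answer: -341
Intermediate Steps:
U(x, M) = M + 2*x (U(x, M) = (M + x) + x = M + 2*x)
y(Q, K) = K + 2*Q
S = -338 (S = (1 + 2*6)*(-26) = (1 + 12)*(-26) = 13*(-26) = -338)
(V(26) + U(-19, v(5, 3))) + S = (30 + (5 + 2*(-19))) - 338 = (30 + (5 - 38)) - 338 = (30 - 33) - 338 = -3 - 338 = -341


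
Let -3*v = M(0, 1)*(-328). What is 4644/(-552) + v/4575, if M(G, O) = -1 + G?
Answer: -5326663/631350 ≈ -8.4369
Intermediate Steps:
v = -328/3 (v = -(-1 + 0)*(-328)/3 = -(-1)*(-328)/3 = -⅓*328 = -328/3 ≈ -109.33)
4644/(-552) + v/4575 = 4644/(-552) - 328/3/4575 = 4644*(-1/552) - 328/3*1/4575 = -387/46 - 328/13725 = -5326663/631350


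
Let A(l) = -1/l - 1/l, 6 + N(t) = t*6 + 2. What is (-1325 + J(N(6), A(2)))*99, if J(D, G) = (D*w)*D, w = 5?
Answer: 375705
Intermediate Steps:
N(t) = -4 + 6*t (N(t) = -6 + (t*6 + 2) = -6 + (6*t + 2) = -6 + (2 + 6*t) = -4 + 6*t)
A(l) = -2/l
J(D, G) = 5*D² (J(D, G) = (D*5)*D = (5*D)*D = 5*D²)
(-1325 + J(N(6), A(2)))*99 = (-1325 + 5*(-4 + 6*6)²)*99 = (-1325 + 5*(-4 + 36)²)*99 = (-1325 + 5*32²)*99 = (-1325 + 5*1024)*99 = (-1325 + 5120)*99 = 3795*99 = 375705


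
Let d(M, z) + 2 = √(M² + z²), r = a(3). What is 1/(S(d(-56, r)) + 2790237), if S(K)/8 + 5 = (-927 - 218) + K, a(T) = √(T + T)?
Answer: 2781021/7734077601353 - 8*√3142/7734077601353 ≈ 3.5952e-7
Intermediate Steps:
a(T) = √2*√T (a(T) = √(2*T) = √2*√T)
r = √6 (r = √2*√3 = √6 ≈ 2.4495)
d(M, z) = -2 + √(M² + z²)
S(K) = -9200 + 8*K (S(K) = -40 + 8*((-927 - 218) + K) = -40 + 8*(-1145 + K) = -40 + (-9160 + 8*K) = -9200 + 8*K)
1/(S(d(-56, r)) + 2790237) = 1/((-9200 + 8*(-2 + √((-56)² + (√6)²))) + 2790237) = 1/((-9200 + 8*(-2 + √(3136 + 6))) + 2790237) = 1/((-9200 + 8*(-2 + √3142)) + 2790237) = 1/((-9200 + (-16 + 8*√3142)) + 2790237) = 1/((-9216 + 8*√3142) + 2790237) = 1/(2781021 + 8*√3142)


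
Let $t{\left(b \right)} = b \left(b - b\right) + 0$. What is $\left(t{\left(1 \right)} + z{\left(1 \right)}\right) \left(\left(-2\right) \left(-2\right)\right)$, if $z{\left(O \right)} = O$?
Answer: $4$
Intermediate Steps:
$t{\left(b \right)} = 0$ ($t{\left(b \right)} = b 0 + 0 = 0 + 0 = 0$)
$\left(t{\left(1 \right)} + z{\left(1 \right)}\right) \left(\left(-2\right) \left(-2\right)\right) = \left(0 + 1\right) \left(\left(-2\right) \left(-2\right)\right) = 1 \cdot 4 = 4$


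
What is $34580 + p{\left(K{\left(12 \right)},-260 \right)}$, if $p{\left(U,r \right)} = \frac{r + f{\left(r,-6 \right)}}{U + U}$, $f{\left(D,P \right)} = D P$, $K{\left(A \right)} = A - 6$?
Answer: $\frac{104065}{3} \approx 34688.0$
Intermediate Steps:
$K{\left(A \right)} = -6 + A$
$p{\left(U,r \right)} = - \frac{5 r}{2 U}$ ($p{\left(U,r \right)} = \frac{r + r \left(-6\right)}{U + U} = \frac{r - 6 r}{2 U} = - 5 r \frac{1}{2 U} = - \frac{5 r}{2 U}$)
$34580 + p{\left(K{\left(12 \right)},-260 \right)} = 34580 - - \frac{650}{-6 + 12} = 34580 - - \frac{650}{6} = 34580 - \left(-650\right) \frac{1}{6} = 34580 + \frac{325}{3} = \frac{104065}{3}$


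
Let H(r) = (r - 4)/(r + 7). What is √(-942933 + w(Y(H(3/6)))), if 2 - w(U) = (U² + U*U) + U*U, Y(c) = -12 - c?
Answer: I*√212249262/15 ≈ 971.25*I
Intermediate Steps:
H(r) = (-4 + r)/(7 + r)
w(U) = 2 - 3*U² (w(U) = 2 - ((U² + U*U) + U*U) = 2 - ((U² + U²) + U²) = 2 - (2*U² + U²) = 2 - 3*U²)
√(-942933 + w(Y(H(3/6)))) = √(-942933 + (2 - 3*(-12 - (-4 + 3/6)/(7 + 3/6))²)) = √(-942933 + (2 - 3*(-12 - (-4 + 3*(⅙))/(7 + 3*(⅙)))²)) = √(-942933 + (2 - 3*(-12 - (-4 + ½)/(7 + ½))²)) = √(-942933 + (2 - 3*(-12 - (-7)/(15/2*2))²)) = √(-942933 + (2 - 3*(-12 - 2*(-7)/(15*2))²)) = √(-942933 + (2 - 3*(-12 - 1*(-7/15))²)) = √(-942933 + (2 - 3*(-12 + 7/15)²)) = √(-942933 + (2 - 3*(-173/15)²)) = √(-942933 + (2 - 3*29929/225)) = √(-942933 + (2 - 29929/75)) = √(-942933 - 29779/75) = √(-70749754/75) = I*√212249262/15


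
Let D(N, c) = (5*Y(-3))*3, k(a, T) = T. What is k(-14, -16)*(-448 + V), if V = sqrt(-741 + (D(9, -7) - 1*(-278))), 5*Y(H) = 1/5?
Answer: 7168 - 544*I*sqrt(10)/5 ≈ 7168.0 - 344.06*I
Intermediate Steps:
Y(H) = 1/25 (Y(H) = (1/5)/5 = (1/5)*(1/5) = 1/25)
D(N, c) = 3/5 (D(N, c) = (5*(1/25))*3 = (1/5)*3 = 3/5)
V = 34*I*sqrt(10)/5 (V = sqrt(-741 + (3/5 - 1*(-278))) = sqrt(-741 + (3/5 + 278)) = sqrt(-741 + 1393/5) = sqrt(-2312/5) = 34*I*sqrt(10)/5 ≈ 21.503*I)
k(-14, -16)*(-448 + V) = -16*(-448 + 34*I*sqrt(10)/5) = 7168 - 544*I*sqrt(10)/5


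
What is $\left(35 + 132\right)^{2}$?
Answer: $27889$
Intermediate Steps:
$\left(35 + 132\right)^{2} = 167^{2} = 27889$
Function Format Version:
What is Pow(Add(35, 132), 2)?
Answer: 27889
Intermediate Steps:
Pow(Add(35, 132), 2) = Pow(167, 2) = 27889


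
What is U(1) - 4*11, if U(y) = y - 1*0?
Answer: -43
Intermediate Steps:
U(y) = y (U(y) = y + 0 = y)
U(1) - 4*11 = 1 - 4*11 = 1 - 44 = -43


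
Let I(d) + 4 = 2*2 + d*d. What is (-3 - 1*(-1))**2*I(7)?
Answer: 196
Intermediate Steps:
I(d) = d**2 (I(d) = -4 + (2*2 + d*d) = -4 + (4 + d**2) = d**2)
(-3 - 1*(-1))**2*I(7) = (-3 - 1*(-1))**2*7**2 = (-3 + 1)**2*49 = (-2)**2*49 = 4*49 = 196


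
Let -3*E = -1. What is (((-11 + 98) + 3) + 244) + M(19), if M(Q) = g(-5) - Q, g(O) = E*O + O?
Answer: 925/3 ≈ 308.33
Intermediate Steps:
E = 1/3 (E = -1/3*(-1) = 1/3 ≈ 0.33333)
g(O) = 4*O/3 (g(O) = O/3 + O = 4*O/3)
M(Q) = -20/3 - Q (M(Q) = (4/3)*(-5) - Q = -20/3 - Q)
(((-11 + 98) + 3) + 244) + M(19) = (((-11 + 98) + 3) + 244) + (-20/3 - 1*19) = ((87 + 3) + 244) + (-20/3 - 19) = (90 + 244) - 77/3 = 334 - 77/3 = 925/3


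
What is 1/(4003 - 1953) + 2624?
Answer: 5379201/2050 ≈ 2624.0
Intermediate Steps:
1/(4003 - 1953) + 2624 = 1/2050 + 2624 = 5379201/2050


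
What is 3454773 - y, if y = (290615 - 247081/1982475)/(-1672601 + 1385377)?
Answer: 21382587706468057/6189286950 ≈ 3.4548e+6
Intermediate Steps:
y = -6262355707/6189286950 (y = (290615 - 247081*1/1982475)/(-287224) = (290615 - 247081/1982475)*(-1/287224) = (576136725044/1982475)*(-1/287224) = -6262355707/6189286950 ≈ -1.0118)
3454773 - y = 3454773 - 1*(-6262355707/6189286950) = 3454773 + 6262355707/6189286950 = 21382587706468057/6189286950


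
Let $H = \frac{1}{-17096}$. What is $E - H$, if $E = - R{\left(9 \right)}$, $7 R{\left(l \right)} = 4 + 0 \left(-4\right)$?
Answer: $- \frac{68377}{119672} \approx -0.57137$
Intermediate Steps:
$H = - \frac{1}{17096} \approx -5.8493 \cdot 10^{-5}$
$R{\left(l \right)} = \frac{4}{7}$ ($R{\left(l \right)} = \frac{4 + 0 \left(-4\right)}{7} = \frac{4 + 0}{7} = \frac{1}{7} \cdot 4 = \frac{4}{7}$)
$E = - \frac{4}{7}$ ($E = \left(-1\right) \frac{4}{7} = - \frac{4}{7} \approx -0.57143$)
$E - H = - \frac{4}{7} - - \frac{1}{17096} = - \frac{4}{7} + \frac{1}{17096} = - \frac{68377}{119672}$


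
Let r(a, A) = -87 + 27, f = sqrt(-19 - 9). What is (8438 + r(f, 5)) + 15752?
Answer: 24130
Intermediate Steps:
f = 2*I*sqrt(7) (f = sqrt(-28) = 2*I*sqrt(7) ≈ 5.2915*I)
r(a, A) = -60
(8438 + r(f, 5)) + 15752 = (8438 - 60) + 15752 = 8378 + 15752 = 24130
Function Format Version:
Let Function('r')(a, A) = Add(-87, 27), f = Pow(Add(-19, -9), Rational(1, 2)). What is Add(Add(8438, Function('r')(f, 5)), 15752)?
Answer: 24130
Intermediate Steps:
f = Mul(2, I, Pow(7, Rational(1, 2))) (f = Pow(-28, Rational(1, 2)) = Mul(2, I, Pow(7, Rational(1, 2))) ≈ Mul(5.2915, I))
Function('r')(a, A) = -60
Add(Add(8438, Function('r')(f, 5)), 15752) = Add(Add(8438, -60), 15752) = Add(8378, 15752) = 24130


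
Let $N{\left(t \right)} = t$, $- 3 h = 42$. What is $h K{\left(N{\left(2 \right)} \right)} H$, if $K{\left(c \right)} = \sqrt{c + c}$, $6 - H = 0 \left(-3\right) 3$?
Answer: $-168$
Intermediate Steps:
$h = -14$ ($h = \left(- \frac{1}{3}\right) 42 = -14$)
$H = 6$ ($H = 6 - 0 \left(-3\right) 3 = 6 - 0 \cdot 3 = 6 - 0 = 6 + 0 = 6$)
$K{\left(c \right)} = \sqrt{2} \sqrt{c}$ ($K{\left(c \right)} = \sqrt{2 c} = \sqrt{2} \sqrt{c}$)
$h K{\left(N{\left(2 \right)} \right)} H = - 14 \sqrt{2} \sqrt{2} \cdot 6 = \left(-14\right) 2 \cdot 6 = \left(-28\right) 6 = -168$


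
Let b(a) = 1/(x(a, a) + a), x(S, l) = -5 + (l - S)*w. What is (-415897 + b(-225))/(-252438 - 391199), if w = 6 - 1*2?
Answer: 95656311/148036510 ≈ 0.64617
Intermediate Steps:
w = 4 (w = 6 - 2 = 4)
x(S, l) = -5 - 4*S + 4*l (x(S, l) = -5 + (l - S)*4 = -5 + (-4*S + 4*l) = -5 - 4*S + 4*l)
b(a) = 1/(-5 + a) (b(a) = 1/((-5 - 4*a + 4*a) + a) = 1/(-5 + a))
(-415897 + b(-225))/(-252438 - 391199) = (-415897 + 1/(-5 - 225))/(-252438 - 391199) = (-415897 + 1/(-230))/(-643637) = (-415897 - 1/230)*(-1/643637) = -95656311/230*(-1/643637) = 95656311/148036510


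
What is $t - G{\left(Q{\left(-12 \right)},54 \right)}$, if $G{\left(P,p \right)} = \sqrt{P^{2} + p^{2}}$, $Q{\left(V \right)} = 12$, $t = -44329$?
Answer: $-44329 - 6 \sqrt{85} \approx -44384.0$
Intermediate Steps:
$t - G{\left(Q{\left(-12 \right)},54 \right)} = -44329 - \sqrt{12^{2} + 54^{2}} = -44329 - \sqrt{144 + 2916} = -44329 - \sqrt{3060} = -44329 - 6 \sqrt{85}$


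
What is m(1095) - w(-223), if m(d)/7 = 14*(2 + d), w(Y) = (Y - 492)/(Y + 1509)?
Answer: 138253431/1286 ≈ 1.0751e+5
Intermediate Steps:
w(Y) = (-492 + Y)/(1509 + Y)
m(d) = 196 + 98*d (m(d) = 7*(14*(2 + d)) = 7*(28 + 14*d) = 196 + 98*d)
m(1095) - w(-223) = (196 + 98*1095) - (-492 - 223)/(1509 - 223) = (196 + 107310) - (-715)/1286 = 107506 - (-715)/1286 = 107506 - 1*(-715/1286) = 107506 + 715/1286 = 138253431/1286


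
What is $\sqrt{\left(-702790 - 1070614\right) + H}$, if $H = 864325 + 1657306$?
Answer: $\sqrt{748227} \approx 865.0$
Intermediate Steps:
$H = 2521631$
$\sqrt{\left(-702790 - 1070614\right) + H} = \sqrt{\left(-702790 - 1070614\right) + 2521631} = \sqrt{-1773404 + 2521631} = \sqrt{748227}$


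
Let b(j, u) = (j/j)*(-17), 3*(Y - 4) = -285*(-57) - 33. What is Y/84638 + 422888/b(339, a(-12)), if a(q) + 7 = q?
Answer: -17896151304/719423 ≈ -24876.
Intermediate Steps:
Y = 5408 (Y = 4 + (-285*(-57) - 33)/3 = 4 + (16245 - 33)/3 = 4 + (⅓)*16212 = 4 + 5404 = 5408)
a(q) = -7 + q
b(j, u) = -17 (b(j, u) = 1*(-17) = -17)
Y/84638 + 422888/b(339, a(-12)) = 5408/84638 + 422888/(-17) = 5408*(1/84638) + 422888*(-1/17) = 2704/42319 - 422888/17 = -17896151304/719423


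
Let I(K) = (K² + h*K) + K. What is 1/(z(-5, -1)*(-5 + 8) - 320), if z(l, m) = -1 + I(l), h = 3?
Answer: -1/308 ≈ -0.0032468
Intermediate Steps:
I(K) = K² + 4*K (I(K) = (K² + 3*K) + K = K² + 4*K)
z(l, m) = -1 + l*(4 + l)
1/(z(-5, -1)*(-5 + 8) - 320) = 1/((-1 - 5*(4 - 5))*(-5 + 8) - 320) = 1/((-1 - 5*(-1))*3 - 320) = 1/((-1 + 5)*3 - 320) = 1/(4*3 - 320) = 1/(12 - 320) = 1/(-308) = -1/308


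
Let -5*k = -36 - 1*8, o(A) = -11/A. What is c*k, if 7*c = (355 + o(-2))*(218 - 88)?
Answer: 58916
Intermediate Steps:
c = 6695 (c = ((355 - 11/(-2))*(218 - 88))/7 = ((355 - 11*(-½))*130)/7 = ((355 + 11/2)*130)/7 = ((721/2)*130)/7 = (⅐)*46865 = 6695)
k = 44/5 (k = -(-36 - 1*8)/5 = -(-36 - 8)/5 = -⅕*(-44) = 44/5 ≈ 8.8000)
c*k = 6695*(44/5) = 58916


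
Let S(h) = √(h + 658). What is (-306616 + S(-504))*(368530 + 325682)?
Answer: -212856506592 + 694212*√154 ≈ -2.1285e+11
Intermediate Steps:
S(h) = √(658 + h)
(-306616 + S(-504))*(368530 + 325682) = (-306616 + √(658 - 504))*(368530 + 325682) = (-306616 + √154)*694212 = -212856506592 + 694212*√154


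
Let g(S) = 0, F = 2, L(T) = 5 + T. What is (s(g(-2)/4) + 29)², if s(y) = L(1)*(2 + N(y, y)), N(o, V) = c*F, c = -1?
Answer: 841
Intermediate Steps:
N(o, V) = -2 (N(o, V) = -1*2 = -2)
s(y) = 0 (s(y) = (5 + 1)*(2 - 2) = 6*0 = 0)
(s(g(-2)/4) + 29)² = (0 + 29)² = 29² = 841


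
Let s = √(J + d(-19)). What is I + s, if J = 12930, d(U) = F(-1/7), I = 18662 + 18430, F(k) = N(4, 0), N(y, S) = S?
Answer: 37092 + √12930 ≈ 37206.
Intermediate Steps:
F(k) = 0
I = 37092
d(U) = 0
s = √12930 (s = √(12930 + 0) = √12930 ≈ 113.71)
I + s = 37092 + √12930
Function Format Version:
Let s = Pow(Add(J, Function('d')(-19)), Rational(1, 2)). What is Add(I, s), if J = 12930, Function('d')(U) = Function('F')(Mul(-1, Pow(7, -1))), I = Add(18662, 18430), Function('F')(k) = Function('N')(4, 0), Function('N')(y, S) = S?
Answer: Add(37092, Pow(12930, Rational(1, 2))) ≈ 37206.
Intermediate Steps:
Function('F')(k) = 0
I = 37092
Function('d')(U) = 0
s = Pow(12930, Rational(1, 2)) (s = Pow(Add(12930, 0), Rational(1, 2)) = Pow(12930, Rational(1, 2)) ≈ 113.71)
Add(I, s) = Add(37092, Pow(12930, Rational(1, 2)))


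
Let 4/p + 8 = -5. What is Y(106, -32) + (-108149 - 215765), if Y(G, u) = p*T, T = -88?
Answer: -4210530/13 ≈ -3.2389e+5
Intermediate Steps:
p = -4/13 (p = 4/(-8 - 5) = 4/(-13) = 4*(-1/13) = -4/13 ≈ -0.30769)
Y(G, u) = 352/13 (Y(G, u) = -4/13*(-88) = 352/13)
Y(106, -32) + (-108149 - 215765) = 352/13 + (-108149 - 215765) = 352/13 - 323914 = -4210530/13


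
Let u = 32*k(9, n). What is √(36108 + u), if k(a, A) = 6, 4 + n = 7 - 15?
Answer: 110*√3 ≈ 190.53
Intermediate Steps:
n = -12 (n = -4 + (7 - 15) = -4 - 8 = -12)
u = 192 (u = 32*6 = 192)
√(36108 + u) = √(36108 + 192) = √36300 = 110*√3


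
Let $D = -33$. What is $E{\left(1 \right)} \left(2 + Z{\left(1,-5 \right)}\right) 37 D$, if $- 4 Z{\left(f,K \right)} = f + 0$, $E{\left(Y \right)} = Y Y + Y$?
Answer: $- \frac{8547}{2} \approx -4273.5$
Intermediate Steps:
$E{\left(Y \right)} = Y + Y^{2}$ ($E{\left(Y \right)} = Y^{2} + Y = Y + Y^{2}$)
$Z{\left(f,K \right)} = - \frac{f}{4}$ ($Z{\left(f,K \right)} = - \frac{f + 0}{4} = - \frac{f}{4}$)
$E{\left(1 \right)} \left(2 + Z{\left(1,-5 \right)}\right) 37 D = 1 \left(1 + 1\right) \left(2 - \frac{1}{4}\right) 37 \left(-33\right) = 1 \cdot 2 \left(2 - \frac{1}{4}\right) 37 \left(-33\right) = 2 \cdot \frac{7}{4} \cdot 37 \left(-33\right) = \frac{7}{2} \cdot 37 \left(-33\right) = \frac{259}{2} \left(-33\right) = - \frac{8547}{2}$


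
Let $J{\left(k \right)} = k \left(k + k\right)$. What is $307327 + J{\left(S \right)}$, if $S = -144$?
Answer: $348799$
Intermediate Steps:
$J{\left(k \right)} = 2 k^{2}$ ($J{\left(k \right)} = k 2 k = 2 k^{2}$)
$307327 + J{\left(S \right)} = 307327 + 2 \left(-144\right)^{2} = 307327 + 2 \cdot 20736 = 307327 + 41472 = 348799$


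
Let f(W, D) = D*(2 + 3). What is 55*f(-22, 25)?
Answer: 6875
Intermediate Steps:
f(W, D) = 5*D (f(W, D) = D*5 = 5*D)
55*f(-22, 25) = 55*(5*25) = 55*125 = 6875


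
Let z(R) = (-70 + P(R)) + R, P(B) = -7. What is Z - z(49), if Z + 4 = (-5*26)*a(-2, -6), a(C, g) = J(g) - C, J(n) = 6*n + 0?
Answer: 4444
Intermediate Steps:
J(n) = 6*n
z(R) = -77 + R (z(R) = (-70 - 7) + R = -77 + R)
a(C, g) = -C + 6*g (a(C, g) = 6*g - C = -C + 6*g)
Z = 4416 (Z = -4 + (-5*26)*(-1*(-2) + 6*(-6)) = -4 - 130*(2 - 36) = -4 - 130*(-34) = -4 + 4420 = 4416)
Z - z(49) = 4416 - (-77 + 49) = 4416 - 1*(-28) = 4416 + 28 = 4444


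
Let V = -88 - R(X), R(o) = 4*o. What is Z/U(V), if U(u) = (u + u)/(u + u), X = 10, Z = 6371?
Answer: 6371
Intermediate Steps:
V = -128 (V = -88 - 4*10 = -88 - 1*40 = -88 - 40 = -128)
U(u) = 1 (U(u) = (2*u)/((2*u)) = (2*u)*(1/(2*u)) = 1)
Z/U(V) = 6371/1 = 6371*1 = 6371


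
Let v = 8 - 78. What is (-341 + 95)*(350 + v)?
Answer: -68880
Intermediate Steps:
v = -70
(-341 + 95)*(350 + v) = (-341 + 95)*(350 - 70) = -246*280 = -68880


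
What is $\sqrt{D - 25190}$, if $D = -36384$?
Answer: $i \sqrt{61574} \approx 248.14 i$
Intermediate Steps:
$\sqrt{D - 25190} = \sqrt{-36384 - 25190} = \sqrt{-61574} = i \sqrt{61574}$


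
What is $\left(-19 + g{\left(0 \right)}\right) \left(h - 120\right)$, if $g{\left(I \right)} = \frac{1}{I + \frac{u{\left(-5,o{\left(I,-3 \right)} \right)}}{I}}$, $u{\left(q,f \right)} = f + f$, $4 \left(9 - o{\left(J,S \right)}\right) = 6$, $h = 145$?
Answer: $-475$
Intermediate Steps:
$o{\left(J,S \right)} = \frac{15}{2}$ ($o{\left(J,S \right)} = 9 - \frac{3}{2} = \frac{15}{2}$)
$u{\left(q,f \right)} = 2 f$
$g{\left(I \right)} = \frac{1}{I + \frac{15}{I}}$ ($g{\left(I \right)} = \frac{1}{I + \frac{2 \cdot \frac{15}{2}}{I}} = \frac{1}{I + \frac{15}{I}}$)
$\left(-19 + g{\left(0 \right)}\right) \left(h - 120\right) = \left(-19 + \frac{0}{15 + 0^{2}}\right) \left(145 - 120\right) = \left(-19 + \frac{0}{15 + 0}\right) 25 = \left(-19 + \frac{0}{15}\right) 25 = \left(-19 + 0 \cdot \frac{1}{15}\right) 25 = \left(-19 + 0\right) 25 = \left(-19\right) 25 = -475$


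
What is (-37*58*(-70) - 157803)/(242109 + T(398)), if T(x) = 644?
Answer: -7583/242753 ≈ -0.031238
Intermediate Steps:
(-37*58*(-70) - 157803)/(242109 + T(398)) = (-37*58*(-70) - 157803)/(242109 + 644) = (-2146*(-70) - 157803)/242753 = (150220 - 157803)*(1/242753) = -7583*1/242753 = -7583/242753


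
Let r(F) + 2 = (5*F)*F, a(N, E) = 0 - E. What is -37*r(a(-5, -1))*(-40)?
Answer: 4440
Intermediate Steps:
a(N, E) = -E
r(F) = -2 + 5*F² (r(F) = -2 + (5*F)*F = -2 + 5*F²)
-37*r(a(-5, -1))*(-40) = -37*(-2 + 5*(-1*(-1))²)*(-40) = -37*(-2 + 5*1²)*(-40) = -37*(-2 + 5*1)*(-40) = -37*(-2 + 5)*(-40) = -37*3*(-40) = -111*(-40) = 4440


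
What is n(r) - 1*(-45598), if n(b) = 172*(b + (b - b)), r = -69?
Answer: 33730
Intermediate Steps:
n(b) = 172*b (n(b) = 172*(b + 0) = 172*b)
n(r) - 1*(-45598) = 172*(-69) - 1*(-45598) = -11868 + 45598 = 33730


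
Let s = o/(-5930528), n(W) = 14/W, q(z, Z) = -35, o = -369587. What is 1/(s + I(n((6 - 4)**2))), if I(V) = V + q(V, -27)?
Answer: -5930528/186442045 ≈ -0.031809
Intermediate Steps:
I(V) = -35 + V (I(V) = V - 35 = -35 + V)
s = 369587/5930528 (s = -369587/(-5930528) = -369587*(-1/5930528) = 369587/5930528 ≈ 0.062319)
1/(s + I(n((6 - 4)**2))) = 1/(369587/5930528 + (-35 + 14/((6 - 4)**2))) = 1/(369587/5930528 + (-35 + 14/(2**2))) = 1/(369587/5930528 + (-35 + 14/4)) = 1/(369587/5930528 + (-35 + 14*(1/4))) = 1/(369587/5930528 + (-35 + 7/2)) = 1/(369587/5930528 - 63/2) = 1/(-186442045/5930528) = -5930528/186442045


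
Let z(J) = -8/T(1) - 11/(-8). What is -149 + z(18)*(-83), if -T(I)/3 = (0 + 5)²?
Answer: -163187/600 ≈ -271.98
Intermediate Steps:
T(I) = -75 (T(I) = -3*(0 + 5)² = -3*5² = -3*25 = -75)
z(J) = 889/600 (z(J) = -8/(-75) - 11/(-8) = -8*(-1/75) - 11*(-⅛) = 8/75 + 11/8 = 889/600)
-149 + z(18)*(-83) = -149 + (889/600)*(-83) = -149 - 73787/600 = -163187/600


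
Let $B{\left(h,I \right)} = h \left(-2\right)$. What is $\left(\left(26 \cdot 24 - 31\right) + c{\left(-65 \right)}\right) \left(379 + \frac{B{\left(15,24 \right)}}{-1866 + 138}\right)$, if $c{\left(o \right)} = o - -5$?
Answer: $\frac{58180681}{288} \approx 2.0202 \cdot 10^{5}$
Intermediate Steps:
$B{\left(h,I \right)} = - 2 h$
$c{\left(o \right)} = 5 + o$ ($c{\left(o \right)} = o + 5 = 5 + o$)
$\left(\left(26 \cdot 24 - 31\right) + c{\left(-65 \right)}\right) \left(379 + \frac{B{\left(15,24 \right)}}{-1866 + 138}\right) = \left(\left(26 \cdot 24 - 31\right) + \left(5 - 65\right)\right) \left(379 + \frac{\left(-2\right) 15}{-1866 + 138}\right) = \left(\left(624 - 31\right) - 60\right) \left(379 - \frac{30}{-1728}\right) = \left(593 - 60\right) \left(379 - - \frac{5}{288}\right) = 533 \left(379 + \frac{5}{288}\right) = 533 \cdot \frac{109157}{288} = \frac{58180681}{288}$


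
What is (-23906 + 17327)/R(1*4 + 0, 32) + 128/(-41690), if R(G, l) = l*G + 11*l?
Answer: -1828933/133408 ≈ -13.709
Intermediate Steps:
R(G, l) = 11*l + G*l (R(G, l) = G*l + 11*l = 11*l + G*l)
(-23906 + 17327)/R(1*4 + 0, 32) + 128/(-41690) = (-23906 + 17327)/((32*(11 + (1*4 + 0)))) + 128/(-41690) = -6579*1/(32*(11 + (4 + 0))) + 128*(-1/41690) = -6579*1/(32*(11 + 4)) - 64/20845 = -6579/(32*15) - 64/20845 = -6579/480 - 64/20845 = -6579*1/480 - 64/20845 = -2193/160 - 64/20845 = -1828933/133408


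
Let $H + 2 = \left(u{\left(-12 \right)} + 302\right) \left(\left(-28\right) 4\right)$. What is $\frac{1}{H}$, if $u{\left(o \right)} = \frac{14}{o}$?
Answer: $- \frac{3}{101086} \approx -2.9678 \cdot 10^{-5}$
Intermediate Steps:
$H = - \frac{101086}{3}$ ($H = -2 + \left(\frac{14}{-12} + 302\right) \left(\left(-28\right) 4\right) = -2 + \left(14 \left(- \frac{1}{12}\right) + 302\right) \left(-112\right) = -2 + \left(- \frac{7}{6} + 302\right) \left(-112\right) = -2 + \frac{1805}{6} \left(-112\right) = -2 - \frac{101080}{3} = - \frac{101086}{3} \approx -33695.0$)
$\frac{1}{H} = \frac{1}{- \frac{101086}{3}} = - \frac{3}{101086}$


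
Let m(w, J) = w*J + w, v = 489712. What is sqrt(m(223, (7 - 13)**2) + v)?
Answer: sqrt(497963) ≈ 705.67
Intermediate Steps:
m(w, J) = w + J*w (m(w, J) = J*w + w = w + J*w)
sqrt(m(223, (7 - 13)**2) + v) = sqrt(223*(1 + (7 - 13)**2) + 489712) = sqrt(223*(1 + (-6)**2) + 489712) = sqrt(223*(1 + 36) + 489712) = sqrt(223*37 + 489712) = sqrt(8251 + 489712) = sqrt(497963)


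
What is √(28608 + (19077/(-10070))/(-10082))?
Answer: √14623897638599895/714970 ≈ 169.14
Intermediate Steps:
√(28608 + (19077/(-10070))/(-10082)) = √(28608 + (19077*(-1/10070))*(-1/10082)) = √(28608 - 19077/10070*(-1/10082)) = √(28608 + 19077/101525740) = √(2904448388997/101525740) = √14623897638599895/714970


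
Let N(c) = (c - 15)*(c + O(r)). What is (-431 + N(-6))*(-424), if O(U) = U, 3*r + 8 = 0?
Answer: 105576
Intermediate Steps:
r = -8/3 (r = -8/3 + (1/3)*0 = -8/3 + 0 = -8/3 ≈ -2.6667)
N(c) = (-15 + c)*(-8/3 + c) (N(c) = (c - 15)*(c - 8/3) = (-15 + c)*(-8/3 + c))
(-431 + N(-6))*(-424) = (-431 + (40 + (-6)**2 - 53/3*(-6)))*(-424) = (-431 + (40 + 36 + 106))*(-424) = (-431 + 182)*(-424) = -249*(-424) = 105576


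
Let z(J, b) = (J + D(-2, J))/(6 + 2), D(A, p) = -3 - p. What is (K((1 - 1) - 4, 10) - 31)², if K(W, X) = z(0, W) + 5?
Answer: 44521/64 ≈ 695.64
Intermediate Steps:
z(J, b) = -3/8 (z(J, b) = (J + (-3 - J))/(6 + 2) = -3/8)
K(W, X) = 37/8 (K(W, X) = -3/8 + 5 = 37/8)
(K((1 - 1) - 4, 10) - 31)² = (37/8 - 31)² = (-211/8)² = 44521/64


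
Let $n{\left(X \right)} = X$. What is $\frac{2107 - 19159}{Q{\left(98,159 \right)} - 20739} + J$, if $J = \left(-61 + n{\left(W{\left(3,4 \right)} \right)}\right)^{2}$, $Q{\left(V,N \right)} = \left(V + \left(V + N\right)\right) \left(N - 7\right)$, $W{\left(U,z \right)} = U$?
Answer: $\frac{111738392}{33221} \approx 3363.5$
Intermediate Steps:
$Q{\left(V,N \right)} = \left(-7 + N\right) \left(N + 2 V\right)$ ($Q{\left(V,N \right)} = \left(V + \left(N + V\right)\right) \left(-7 + N\right) = \left(N + 2 V\right) \left(-7 + N\right) = \left(-7 + N\right) \left(N + 2 V\right)$)
$J = 3364$ ($J = \left(-61 + 3\right)^{2} = \left(-58\right)^{2} = 3364$)
$\frac{2107 - 19159}{Q{\left(98,159 \right)} - 20739} + J = \frac{2107 - 19159}{\left(159^{2} - 1372 - 1113 + 2 \cdot 159 \cdot 98\right) - 20739} + 3364 = - \frac{17052}{\left(25281 - 1372 - 1113 + 31164\right) - 20739} + 3364 = - \frac{17052}{53960 - 20739} + 3364 = - \frac{17052}{33221} + 3364 = \frac{111738392}{33221}$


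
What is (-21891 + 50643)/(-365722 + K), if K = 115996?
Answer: -4792/41621 ≈ -0.11513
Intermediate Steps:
(-21891 + 50643)/(-365722 + K) = (-21891 + 50643)/(-365722 + 115996) = 28752/(-249726) = 28752*(-1/249726) = -4792/41621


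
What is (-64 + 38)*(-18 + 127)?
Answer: -2834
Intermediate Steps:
(-64 + 38)*(-18 + 127) = -26*109 = -2834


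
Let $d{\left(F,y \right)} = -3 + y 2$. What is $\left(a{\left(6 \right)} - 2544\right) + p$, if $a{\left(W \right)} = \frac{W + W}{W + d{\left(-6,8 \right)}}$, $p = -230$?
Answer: $- \frac{52694}{19} \approx -2773.4$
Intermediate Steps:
$d{\left(F,y \right)} = -3 + 2 y$
$a{\left(W \right)} = \frac{2 W}{13 + W}$ ($a{\left(W \right)} = \frac{W + W}{W + \left(-3 + 2 \cdot 8\right)} = \frac{2 W}{W + \left(-3 + 16\right)} = \frac{2 W}{W + 13} = \frac{2 W}{13 + W}$)
$\left(a{\left(6 \right)} - 2544\right) + p = \left(2 \cdot 6 \frac{1}{13 + 6} - 2544\right) - 230 = \left(2 \cdot 6 \cdot \frac{1}{19} - 2544\right) - 230 = \left(\frac{12}{19} - 2544\right) - 230 = - \frac{48324}{19} - 230 = - \frac{52694}{19}$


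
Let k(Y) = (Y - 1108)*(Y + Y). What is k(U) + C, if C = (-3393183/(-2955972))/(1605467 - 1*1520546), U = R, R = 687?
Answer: -48401964567910355/83674699404 ≈ -5.7845e+5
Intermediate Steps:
U = 687
k(Y) = 2*Y*(-1108 + Y) (k(Y) = (-1108 + Y)*(2*Y) = 2*Y*(-1108 + Y))
C = 1131061/83674699404 (C = (-3393183*(-1/2955972))/(1605467 - 1520546) = (1131061/985324)/84921 = (1131061/985324)*(1/84921) = 1131061/83674699404 ≈ 1.3517e-5)
k(U) + C = 2*687*(-1108 + 687) + 1131061/83674699404 = 2*687*(-421) + 1131061/83674699404 = -578454 + 1131061/83674699404 = -48401964567910355/83674699404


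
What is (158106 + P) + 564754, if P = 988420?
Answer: 1711280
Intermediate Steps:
(158106 + P) + 564754 = (158106 + 988420) + 564754 = 1146526 + 564754 = 1711280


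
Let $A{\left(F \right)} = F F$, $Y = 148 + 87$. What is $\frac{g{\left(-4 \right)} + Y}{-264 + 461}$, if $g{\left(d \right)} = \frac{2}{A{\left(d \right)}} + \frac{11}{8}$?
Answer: $\frac{473}{394} \approx 1.2005$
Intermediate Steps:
$Y = 235$
$A{\left(F \right)} = F^{2}$
$g{\left(d \right)} = \frac{11}{8} + \frac{2}{d^{2}}$ ($g{\left(d \right)} = \frac{2}{d^{2}} + \frac{11}{8} = \frac{11}{8} + \frac{2}{d^{2}}$)
$\frac{g{\left(-4 \right)} + Y}{-264 + 461} = \frac{\left(\frac{11}{8} + \frac{2}{16}\right) + 235}{-264 + 461} = \frac{\left(\frac{11}{8} + 2 \cdot \frac{1}{16}\right) + 235}{197} = \left(\left(\frac{11}{8} + \frac{1}{8}\right) + 235\right) \frac{1}{197} = \left(\frac{3}{2} + 235\right) \frac{1}{197} = \frac{473}{2} \cdot \frac{1}{197} = \frac{473}{394}$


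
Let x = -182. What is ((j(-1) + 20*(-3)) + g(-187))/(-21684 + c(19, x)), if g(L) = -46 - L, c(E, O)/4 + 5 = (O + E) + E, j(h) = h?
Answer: -2/557 ≈ -0.0035907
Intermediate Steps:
c(E, O) = -20 + 4*O + 8*E (c(E, O) = -20 + 4*((O + E) + E) = -20 + 4*((E + O) + E) = -20 + 4*(O + 2*E) = -20 + (4*O + 8*E) = -20 + 4*O + 8*E)
((j(-1) + 20*(-3)) + g(-187))/(-21684 + c(19, x)) = ((-1 + 20*(-3)) + (-46 - 1*(-187)))/(-21684 + (-20 + 4*(-182) + 8*19)) = ((-1 - 60) + (-46 + 187))/(-21684 + (-20 - 728 + 152)) = (-61 + 141)/(-21684 - 596) = 80/(-22280) = 80*(-1/22280) = -2/557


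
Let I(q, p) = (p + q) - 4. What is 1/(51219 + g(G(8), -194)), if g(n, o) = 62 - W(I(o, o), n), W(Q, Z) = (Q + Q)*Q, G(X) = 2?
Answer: -1/256047 ≈ -3.9055e-6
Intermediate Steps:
I(q, p) = -4 + p + q
W(Q, Z) = 2*Q² (W(Q, Z) = (2*Q)*Q = 2*Q²)
g(n, o) = 62 - 2*(-4 + 2*o)² (g(n, o) = 62 - 2*(-4 + o + o)² = 62 - 2*(-4 + 2*o)²)
1/(51219 + g(G(8), -194)) = 1/(51219 + (62 - 8*(-2 - 194)²)) = 1/(51219 + (62 - 8*(-196)²)) = 1/(51219 + (62 - 8*38416)) = 1/(51219 + (62 - 307328)) = 1/(51219 - 307266) = 1/(-256047) = -1/256047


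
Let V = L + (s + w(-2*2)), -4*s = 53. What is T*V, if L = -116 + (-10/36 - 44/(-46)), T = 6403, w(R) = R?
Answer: -702850907/828 ≈ -8.4885e+5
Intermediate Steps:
s = -53/4 (s = -1/4*53 = -53/4 ≈ -13.250)
L = -47743/414 (L = -116 + (-10*1/36 - 44*(-1/46)) = -116 + (-5/18 + 22/23) = -116 + 281/414 = -47743/414 ≈ -115.32)
V = -109769/828 (V = -47743/414 + (-53/4 - 2*2) = -47743/414 + (-53/4 - 4) = -47743/414 - 69/4 = -109769/828 ≈ -132.57)
T*V = 6403*(-109769/828) = -702850907/828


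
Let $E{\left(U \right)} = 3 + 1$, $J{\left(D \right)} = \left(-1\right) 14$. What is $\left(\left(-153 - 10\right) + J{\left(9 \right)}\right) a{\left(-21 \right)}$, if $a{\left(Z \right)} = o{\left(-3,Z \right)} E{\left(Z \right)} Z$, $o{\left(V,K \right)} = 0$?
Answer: $0$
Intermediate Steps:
$J{\left(D \right)} = -14$
$E{\left(U \right)} = 4$
$a{\left(Z \right)} = 0$ ($a{\left(Z \right)} = 0 \cdot 4 Z = 0 Z = 0$)
$\left(\left(-153 - 10\right) + J{\left(9 \right)}\right) a{\left(-21 \right)} = \left(\left(-153 - 10\right) - 14\right) 0 = \left(-163 - 14\right) 0 = \left(-177\right) 0 = 0$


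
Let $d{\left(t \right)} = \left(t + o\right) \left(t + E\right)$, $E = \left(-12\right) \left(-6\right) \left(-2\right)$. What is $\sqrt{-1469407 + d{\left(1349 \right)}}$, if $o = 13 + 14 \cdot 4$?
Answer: $3 \sqrt{26587} \approx 489.17$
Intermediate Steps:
$E = -144$ ($E = 72 \left(-2\right) = -144$)
$o = 69$ ($o = 13 + 56 = 69$)
$d{\left(t \right)} = \left(-144 + t\right) \left(69 + t\right)$ ($d{\left(t \right)} = \left(t + 69\right) \left(t - 144\right) = \left(69 + t\right) \left(-144 + t\right) = \left(-144 + t\right) \left(69 + t\right)$)
$\sqrt{-1469407 + d{\left(1349 \right)}} = \sqrt{-1469407 - \left(111111 - 1819801\right)} = \sqrt{-1469407 - -1708690} = \sqrt{-1469407 + 1708690} = \sqrt{239283} = 3 \sqrt{26587}$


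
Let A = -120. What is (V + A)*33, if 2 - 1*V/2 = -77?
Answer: 1254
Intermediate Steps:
V = 158 (V = 4 - 2*(-77) = 4 + 154 = 158)
(V + A)*33 = (158 - 120)*33 = 38*33 = 1254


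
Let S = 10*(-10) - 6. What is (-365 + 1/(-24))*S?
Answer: 464333/12 ≈ 38694.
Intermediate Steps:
S = -106 (S = -100 - 6 = -106)
(-365 + 1/(-24))*S = (-365 + 1/(-24))*(-106) = (-365 - 1/24)*(-106) = -8761/24*(-106) = 464333/12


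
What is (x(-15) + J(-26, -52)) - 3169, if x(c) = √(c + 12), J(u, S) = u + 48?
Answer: -3147 + I*√3 ≈ -3147.0 + 1.732*I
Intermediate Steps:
J(u, S) = 48 + u
x(c) = √(12 + c)
(x(-15) + J(-26, -52)) - 3169 = (√(12 - 15) + (48 - 26)) - 3169 = (√(-3) + 22) - 3169 = (I*√3 + 22) - 3169 = (22 + I*√3) - 3169 = -3147 + I*√3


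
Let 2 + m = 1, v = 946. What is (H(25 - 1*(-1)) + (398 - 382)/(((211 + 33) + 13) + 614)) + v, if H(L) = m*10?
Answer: 815272/871 ≈ 936.02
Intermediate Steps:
m = -1 (m = -2 + 1 = -1)
H(L) = -10 (H(L) = -1*10 = -10)
(H(25 - 1*(-1)) + (398 - 382)/(((211 + 33) + 13) + 614)) + v = (-10 + (398 - 382)/(((211 + 33) + 13) + 614)) + 946 = (-10 + 16/((244 + 13) + 614)) + 946 = (-10 + 16/(257 + 614)) + 946 = (-10 + 16/871) + 946 = -8694/871 + 946 = 815272/871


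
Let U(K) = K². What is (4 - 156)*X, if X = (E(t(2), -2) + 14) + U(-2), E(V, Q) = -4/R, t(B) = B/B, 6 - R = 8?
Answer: -3040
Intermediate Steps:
R = -2 (R = 6 - 1*8 = 6 - 8 = -2)
t(B) = 1
E(V, Q) = 2 (E(V, Q) = -4/(-2) = -4*(-½) = 2)
X = 20 (X = (2 + 14) + (-2)² = 16 + 4 = 20)
(4 - 156)*X = (4 - 156)*20 = -152*20 = -3040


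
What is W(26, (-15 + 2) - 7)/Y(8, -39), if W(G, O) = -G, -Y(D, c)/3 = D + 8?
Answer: 13/24 ≈ 0.54167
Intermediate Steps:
Y(D, c) = -24 - 3*D (Y(D, c) = -3*(D + 8) = -3*(8 + D) = -24 - 3*D)
W(26, (-15 + 2) - 7)/Y(8, -39) = (-1*26)/(-24 - 3*8) = -26/(-24 - 24) = -26/(-48) = -26*(-1/48) = 13/24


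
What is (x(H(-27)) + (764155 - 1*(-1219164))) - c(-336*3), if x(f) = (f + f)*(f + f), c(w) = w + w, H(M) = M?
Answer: 1988251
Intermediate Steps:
c(w) = 2*w
x(f) = 4*f² (x(f) = (2*f)*(2*f) = 4*f²)
(x(H(-27)) + (764155 - 1*(-1219164))) - c(-336*3) = (4*(-27)² + (764155 - 1*(-1219164))) - 2*(-336*3) = (4*729 + (764155 + 1219164)) - 2*(-1008) = (2916 + 1983319) - 1*(-2016) = 1986235 + 2016 = 1988251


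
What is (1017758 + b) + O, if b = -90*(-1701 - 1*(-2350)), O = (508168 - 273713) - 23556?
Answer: 1170247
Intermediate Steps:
O = 210899 (O = 234455 - 23556 = 210899)
b = -58410 (b = -90*(-1701 + 2350) = -90*649 = -58410)
(1017758 + b) + O = (1017758 - 58410) + 210899 = 959348 + 210899 = 1170247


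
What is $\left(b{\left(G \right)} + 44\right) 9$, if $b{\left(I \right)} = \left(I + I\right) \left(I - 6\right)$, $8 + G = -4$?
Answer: $4284$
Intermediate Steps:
$G = -12$ ($G = -8 - 4 = -12$)
$b{\left(I \right)} = 2 I \left(-6 + I\right)$
$\left(b{\left(G \right)} + 44\right) 9 = \left(2 \left(-12\right) \left(-6 - 12\right) + 44\right) 9 = \left(2 \left(-12\right) \left(-18\right) + 44\right) 9 = \left(432 + 44\right) 9 = 476 \cdot 9 = 4284$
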